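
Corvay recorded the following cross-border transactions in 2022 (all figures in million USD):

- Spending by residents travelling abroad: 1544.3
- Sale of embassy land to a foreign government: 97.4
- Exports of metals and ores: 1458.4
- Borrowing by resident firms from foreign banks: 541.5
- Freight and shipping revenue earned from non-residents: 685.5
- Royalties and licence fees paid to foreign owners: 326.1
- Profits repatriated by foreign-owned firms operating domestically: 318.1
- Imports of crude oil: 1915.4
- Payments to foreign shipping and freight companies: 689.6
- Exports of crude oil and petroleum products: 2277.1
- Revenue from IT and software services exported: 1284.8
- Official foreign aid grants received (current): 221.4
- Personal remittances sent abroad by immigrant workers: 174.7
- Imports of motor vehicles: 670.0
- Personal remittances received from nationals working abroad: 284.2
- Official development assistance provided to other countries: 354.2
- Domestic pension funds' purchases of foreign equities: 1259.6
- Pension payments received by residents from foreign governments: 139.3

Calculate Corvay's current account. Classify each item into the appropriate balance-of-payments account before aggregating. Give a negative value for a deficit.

Goods: 1458.4 - 1915.4 - 670.0 + 2277.1 = 1150.1
Services: -689.6 + 685.5 - 326.1 + 1284.8 - 1544.3 = -589.7
Primary income: -318.1
Secondary income: -174.7 + 139.3 + 284.2 - 354.2 + 221.4 = 116.0
Current account = 1150.1 + (-589.7) + (-318.1) + 116.0 = 358.3
(Excluded from the current account — capital account: sale of embassy land to a foreign government 97.4; financial account: borrowing by resident firms from foreign banks 541.5, domestic pension funds' purchases of foreign equities 1259.6.)

358.3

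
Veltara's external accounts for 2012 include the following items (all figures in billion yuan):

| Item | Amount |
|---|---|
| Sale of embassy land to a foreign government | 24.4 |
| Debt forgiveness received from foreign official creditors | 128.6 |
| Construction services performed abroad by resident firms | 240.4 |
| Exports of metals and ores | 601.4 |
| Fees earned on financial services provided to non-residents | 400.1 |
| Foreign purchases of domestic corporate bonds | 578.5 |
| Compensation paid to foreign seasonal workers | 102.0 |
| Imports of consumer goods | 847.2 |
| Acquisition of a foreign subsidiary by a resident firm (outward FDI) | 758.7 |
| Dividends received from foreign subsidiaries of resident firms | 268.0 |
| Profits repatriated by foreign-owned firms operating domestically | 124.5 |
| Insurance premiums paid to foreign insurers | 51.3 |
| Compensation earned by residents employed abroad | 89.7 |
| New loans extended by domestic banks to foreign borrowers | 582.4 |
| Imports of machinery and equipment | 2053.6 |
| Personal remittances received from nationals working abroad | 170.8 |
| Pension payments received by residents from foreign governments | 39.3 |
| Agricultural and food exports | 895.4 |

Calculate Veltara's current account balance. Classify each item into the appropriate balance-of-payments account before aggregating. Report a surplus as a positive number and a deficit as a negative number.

Goods: -2053.6 + 601.4 + 895.4 - 847.2 = -1404.0
Services: -51.3 + 400.1 + 240.4 = 589.2
Primary income: 89.7 - 102.0 - 124.5 + 268.0 = 131.2
Secondary income: 39.3 + 170.8 = 210.1
Current account = (-1404.0) + 589.2 + 131.2 + 210.1 = -473.5
(Excluded from the current account — capital account: sale of embassy land to a foreign government 24.4, debt forgiveness received from foreign official creditors 128.6; financial account: foreign purchases of domestic corporate bonds 578.5, acquisition of a foreign subsidiary by a resident firm (outward FDI) 758.7, new loans extended by domestic banks to foreign borrowers 582.4.)

-473.5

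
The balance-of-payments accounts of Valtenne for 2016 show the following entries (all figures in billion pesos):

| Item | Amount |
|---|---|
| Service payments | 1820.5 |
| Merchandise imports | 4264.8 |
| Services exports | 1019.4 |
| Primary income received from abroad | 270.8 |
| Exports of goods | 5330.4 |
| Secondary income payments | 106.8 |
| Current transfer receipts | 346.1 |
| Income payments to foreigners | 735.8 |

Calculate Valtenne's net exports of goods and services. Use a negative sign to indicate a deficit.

Goods balance = 5330.4 - 4264.8 = 1065.6
Services balance = 1019.4 - 1820.5 = -801.1
Trade balance (goods + services) = 1065.6 + (-801.1) = 264.5

264.5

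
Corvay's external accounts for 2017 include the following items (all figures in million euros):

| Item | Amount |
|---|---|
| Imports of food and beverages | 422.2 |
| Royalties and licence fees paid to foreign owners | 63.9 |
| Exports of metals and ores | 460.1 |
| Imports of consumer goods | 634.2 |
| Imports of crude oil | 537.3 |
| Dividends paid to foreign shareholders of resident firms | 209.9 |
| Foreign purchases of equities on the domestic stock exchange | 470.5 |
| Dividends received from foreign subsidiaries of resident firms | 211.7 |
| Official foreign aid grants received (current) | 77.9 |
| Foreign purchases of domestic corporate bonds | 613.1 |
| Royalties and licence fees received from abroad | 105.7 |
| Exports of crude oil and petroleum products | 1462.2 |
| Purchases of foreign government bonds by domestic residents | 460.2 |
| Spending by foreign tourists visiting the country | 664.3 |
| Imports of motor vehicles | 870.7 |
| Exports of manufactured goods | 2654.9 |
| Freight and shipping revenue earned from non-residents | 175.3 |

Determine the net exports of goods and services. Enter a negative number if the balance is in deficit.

2994.2

Goods: -634.2 - 422.2 + 2654.9 + 1462.2 - 537.3 + 460.1 - 870.7 = 2112.8
Services: 105.7 - 63.9 + 664.3 + 175.3 = 881.4
Trade balance = 2112.8 + 881.4 = 2994.2
(Excluded from the trade balance — primary income: dividends paid to foreign shareholders of resident firms 209.9, dividends received from foreign subsidiaries of resident firms 211.7; financial account: foreign purchases of equities on the domestic stock exchange 470.5, foreign purchases of domestic corporate bonds 613.1, purchases of foreign government bonds by domestic residents 460.2; secondary income: official foreign aid grants received (current) 77.9.)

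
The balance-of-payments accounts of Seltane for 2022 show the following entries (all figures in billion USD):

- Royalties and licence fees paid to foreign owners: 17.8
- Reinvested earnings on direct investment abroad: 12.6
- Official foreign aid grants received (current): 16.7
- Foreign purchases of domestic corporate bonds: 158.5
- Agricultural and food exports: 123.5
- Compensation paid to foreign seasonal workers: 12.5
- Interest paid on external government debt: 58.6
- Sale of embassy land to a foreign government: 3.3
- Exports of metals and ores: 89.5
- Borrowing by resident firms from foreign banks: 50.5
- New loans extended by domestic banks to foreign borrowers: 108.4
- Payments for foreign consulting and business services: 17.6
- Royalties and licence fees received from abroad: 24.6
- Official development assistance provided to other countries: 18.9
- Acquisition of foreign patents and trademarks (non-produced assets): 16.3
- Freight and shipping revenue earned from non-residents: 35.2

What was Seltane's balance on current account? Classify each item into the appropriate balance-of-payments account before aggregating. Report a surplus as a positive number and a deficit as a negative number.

176.7

Goods: 123.5 + 89.5 = 213.0
Services: -17.8 + 24.6 + 35.2 - 17.6 = 24.4
Primary income: -12.5 - 58.6 + 12.6 = -58.5
Secondary income: 16.7 - 18.9 = -2.2
Current account = 213.0 + 24.4 + (-58.5) + (-2.2) = 176.7
(Excluded from the current account — financial account: foreign purchases of domestic corporate bonds 158.5, borrowing by resident firms from foreign banks 50.5, new loans extended by domestic banks to foreign borrowers 108.4; capital account: sale of embassy land to a foreign government 3.3, acquisition of foreign patents and trademarks (non-produced assets) 16.3.)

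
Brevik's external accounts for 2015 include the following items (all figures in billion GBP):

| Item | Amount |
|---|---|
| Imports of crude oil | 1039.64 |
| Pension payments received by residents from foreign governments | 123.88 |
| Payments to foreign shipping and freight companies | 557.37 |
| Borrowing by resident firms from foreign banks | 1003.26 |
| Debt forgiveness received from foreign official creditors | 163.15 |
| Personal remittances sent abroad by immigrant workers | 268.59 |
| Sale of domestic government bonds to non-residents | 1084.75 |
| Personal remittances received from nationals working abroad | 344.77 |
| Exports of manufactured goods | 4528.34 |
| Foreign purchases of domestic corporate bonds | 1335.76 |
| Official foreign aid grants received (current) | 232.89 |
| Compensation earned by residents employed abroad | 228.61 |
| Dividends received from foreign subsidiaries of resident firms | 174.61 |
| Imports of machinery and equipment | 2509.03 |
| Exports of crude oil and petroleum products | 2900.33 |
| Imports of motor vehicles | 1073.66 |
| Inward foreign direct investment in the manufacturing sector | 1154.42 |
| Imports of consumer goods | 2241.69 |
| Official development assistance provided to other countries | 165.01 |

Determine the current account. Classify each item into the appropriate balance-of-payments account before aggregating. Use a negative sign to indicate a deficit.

Goods: -1039.64 - 2241.69 + 2900.33 + 4528.34 - 2509.03 - 1073.66 = 564.65
Services: -557.37
Primary income: 174.61 + 228.61 = 403.22
Secondary income: 123.88 - 268.59 - 165.01 + 344.77 + 232.89 = 267.94
Current account = 564.65 + (-557.37) + 403.22 + 267.94 = 678.44
(Excluded from the current account — financial account: borrowing by resident firms from foreign banks 1003.26, sale of domestic government bonds to non-residents 1084.75, foreign purchases of domestic corporate bonds 1335.76, inward foreign direct investment in the manufacturing sector 1154.42; capital account: debt forgiveness received from foreign official creditors 163.15.)

678.44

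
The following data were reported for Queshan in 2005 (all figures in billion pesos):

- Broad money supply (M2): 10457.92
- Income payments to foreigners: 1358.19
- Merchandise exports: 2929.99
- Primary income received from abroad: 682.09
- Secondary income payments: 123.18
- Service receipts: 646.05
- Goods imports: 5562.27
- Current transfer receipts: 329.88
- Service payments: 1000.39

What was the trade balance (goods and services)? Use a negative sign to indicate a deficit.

Goods balance = 2929.99 - 5562.27 = -2632.28
Services balance = 646.05 - 1000.39 = -354.34
Trade balance (goods + services) = -2632.28 + (-354.34) = -2986.62

-2986.62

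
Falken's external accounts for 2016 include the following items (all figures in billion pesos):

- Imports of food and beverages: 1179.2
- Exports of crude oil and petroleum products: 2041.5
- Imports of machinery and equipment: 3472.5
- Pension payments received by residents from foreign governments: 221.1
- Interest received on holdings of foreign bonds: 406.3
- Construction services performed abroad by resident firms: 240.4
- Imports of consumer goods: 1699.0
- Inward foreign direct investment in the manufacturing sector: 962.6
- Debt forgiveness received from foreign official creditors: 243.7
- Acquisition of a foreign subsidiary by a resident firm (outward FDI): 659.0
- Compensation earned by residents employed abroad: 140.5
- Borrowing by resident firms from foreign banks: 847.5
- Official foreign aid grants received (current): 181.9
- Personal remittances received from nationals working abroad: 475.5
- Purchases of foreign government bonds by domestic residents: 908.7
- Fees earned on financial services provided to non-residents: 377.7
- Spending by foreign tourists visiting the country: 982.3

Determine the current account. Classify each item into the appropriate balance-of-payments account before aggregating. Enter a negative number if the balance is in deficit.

Goods: -1699.0 - 3472.5 - 1179.2 + 2041.5 = -4309.2
Services: 240.4 + 377.7 + 982.3 = 1600.4
Primary income: 406.3 + 140.5 = 546.8
Secondary income: 475.5 + 181.9 + 221.1 = 878.5
Current account = (-4309.2) + 1600.4 + 546.8 + 878.5 = -1283.5
(Excluded from the current account — financial account: inward foreign direct investment in the manufacturing sector 962.6, acquisition of a foreign subsidiary by a resident firm (outward FDI) 659.0, borrowing by resident firms from foreign banks 847.5, purchases of foreign government bonds by domestic residents 908.7; capital account: debt forgiveness received from foreign official creditors 243.7.)

-1283.5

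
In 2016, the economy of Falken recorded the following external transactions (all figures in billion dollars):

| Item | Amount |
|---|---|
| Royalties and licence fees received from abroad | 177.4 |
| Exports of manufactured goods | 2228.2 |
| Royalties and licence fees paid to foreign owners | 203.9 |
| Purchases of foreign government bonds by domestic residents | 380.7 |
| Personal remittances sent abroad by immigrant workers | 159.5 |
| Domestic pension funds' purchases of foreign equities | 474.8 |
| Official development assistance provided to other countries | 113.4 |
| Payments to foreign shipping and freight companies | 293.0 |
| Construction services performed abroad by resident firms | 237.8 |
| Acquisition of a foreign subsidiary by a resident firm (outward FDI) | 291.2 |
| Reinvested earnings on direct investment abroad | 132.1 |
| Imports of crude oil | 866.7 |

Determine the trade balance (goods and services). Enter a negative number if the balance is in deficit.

1279.8

Goods: 2228.2 - 866.7 = 1361.5
Services: -293.0 + 177.4 - 203.9 + 237.8 = -81.7
Trade balance = 1361.5 + (-81.7) = 1279.8
(Excluded from the trade balance — financial account: purchases of foreign government bonds by domestic residents 380.7, domestic pension funds' purchases of foreign equities 474.8, acquisition of a foreign subsidiary by a resident firm (outward FDI) 291.2; secondary income: personal remittances sent abroad by immigrant workers 159.5, official development assistance provided to other countries 113.4; primary income: reinvested earnings on direct investment abroad 132.1.)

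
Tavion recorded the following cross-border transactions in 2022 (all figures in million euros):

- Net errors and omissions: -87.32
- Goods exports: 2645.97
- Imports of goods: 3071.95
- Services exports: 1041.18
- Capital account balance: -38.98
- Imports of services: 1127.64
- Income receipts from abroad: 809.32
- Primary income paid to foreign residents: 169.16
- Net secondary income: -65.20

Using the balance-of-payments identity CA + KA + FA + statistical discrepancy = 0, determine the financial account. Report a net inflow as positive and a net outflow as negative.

63.78

Goods balance = 2645.97 - 3071.95 = -425.98
Services balance = 1041.18 - 1127.64 = -86.46
Trade balance (goods + services) = -425.98 + (-86.46) = -512.44
Net primary income = 809.32 - 169.16 = 640.16
Net secondary income = -65.20
Current account = -512.44 + 640.16 + (-65.20) = 62.52
Financial account = -(62.52 + (-38.98) + (-87.32)) = 63.78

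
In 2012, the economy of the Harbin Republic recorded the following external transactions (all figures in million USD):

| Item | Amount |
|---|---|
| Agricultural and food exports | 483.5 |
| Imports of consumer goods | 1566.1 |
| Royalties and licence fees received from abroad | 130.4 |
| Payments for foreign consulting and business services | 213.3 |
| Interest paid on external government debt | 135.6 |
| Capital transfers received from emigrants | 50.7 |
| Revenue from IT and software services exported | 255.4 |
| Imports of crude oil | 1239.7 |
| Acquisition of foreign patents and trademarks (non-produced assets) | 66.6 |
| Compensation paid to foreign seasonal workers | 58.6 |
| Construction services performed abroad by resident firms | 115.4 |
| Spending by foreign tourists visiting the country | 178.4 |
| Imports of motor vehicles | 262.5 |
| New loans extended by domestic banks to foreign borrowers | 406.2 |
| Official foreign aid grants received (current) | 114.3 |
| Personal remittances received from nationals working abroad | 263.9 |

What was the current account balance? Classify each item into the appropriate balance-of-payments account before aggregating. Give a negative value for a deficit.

-1934.5

Goods: -1566.1 - 1239.7 - 262.5 + 483.5 = -2584.8
Services: 115.4 + 255.4 - 213.3 + 178.4 + 130.4 = 466.3
Primary income: -58.6 - 135.6 = -194.2
Secondary income: 114.3 + 263.9 = 378.2
Current account = (-2584.8) + 466.3 + (-194.2) + 378.2 = -1934.5
(Excluded from the current account — capital account: capital transfers received from emigrants 50.7, acquisition of foreign patents and trademarks (non-produced assets) 66.6; financial account: new loans extended by domestic banks to foreign borrowers 406.2.)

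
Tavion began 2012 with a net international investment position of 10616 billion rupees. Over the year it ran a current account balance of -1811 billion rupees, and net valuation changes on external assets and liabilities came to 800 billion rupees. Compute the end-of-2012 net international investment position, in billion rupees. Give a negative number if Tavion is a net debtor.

Change in NIIP = current account + net valuation change = -1811 + 800 = -1011
End-of-year NIIP = 10616 + (-1011) = 9605

9605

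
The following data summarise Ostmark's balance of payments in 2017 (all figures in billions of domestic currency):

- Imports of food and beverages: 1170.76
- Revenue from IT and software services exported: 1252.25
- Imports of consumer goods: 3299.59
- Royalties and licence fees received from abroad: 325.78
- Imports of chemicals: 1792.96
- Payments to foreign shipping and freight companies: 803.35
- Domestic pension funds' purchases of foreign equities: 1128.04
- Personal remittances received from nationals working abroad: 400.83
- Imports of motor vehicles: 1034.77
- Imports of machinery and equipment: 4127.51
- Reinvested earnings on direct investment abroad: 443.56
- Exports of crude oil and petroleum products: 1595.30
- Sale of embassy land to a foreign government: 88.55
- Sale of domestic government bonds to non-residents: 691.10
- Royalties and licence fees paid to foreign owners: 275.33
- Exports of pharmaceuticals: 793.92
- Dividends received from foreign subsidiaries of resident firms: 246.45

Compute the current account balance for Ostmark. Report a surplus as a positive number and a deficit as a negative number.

Goods: 793.92 - 1792.96 - 1034.77 - 1170.76 + 1595.30 - 3299.59 - 4127.51 = -9036.37
Services: 325.78 + 1252.25 - 803.35 - 275.33 = 499.35
Primary income: 443.56 + 246.45 = 690.01
Secondary income: 400.83
Current account = (-9036.37) + 499.35 + 690.01 + 400.83 = -7446.18
(Excluded from the current account — financial account: domestic pension funds' purchases of foreign equities 1128.04, sale of domestic government bonds to non-residents 691.10; capital account: sale of embassy land to a foreign government 88.55.)

-7446.18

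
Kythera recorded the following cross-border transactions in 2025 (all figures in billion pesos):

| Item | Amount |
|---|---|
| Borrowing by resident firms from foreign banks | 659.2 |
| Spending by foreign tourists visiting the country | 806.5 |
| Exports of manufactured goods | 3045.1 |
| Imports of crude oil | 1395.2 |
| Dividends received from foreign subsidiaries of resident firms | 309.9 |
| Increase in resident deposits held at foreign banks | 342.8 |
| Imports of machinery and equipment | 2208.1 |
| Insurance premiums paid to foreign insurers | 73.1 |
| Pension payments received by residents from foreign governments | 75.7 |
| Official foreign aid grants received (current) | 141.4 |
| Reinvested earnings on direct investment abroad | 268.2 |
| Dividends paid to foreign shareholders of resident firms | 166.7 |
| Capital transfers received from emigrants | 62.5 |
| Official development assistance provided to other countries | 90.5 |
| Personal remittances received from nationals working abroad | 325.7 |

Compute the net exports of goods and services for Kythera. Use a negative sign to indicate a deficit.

175.2

Goods: -1395.2 - 2208.1 + 3045.1 = -558.2
Services: -73.1 + 806.5 = 733.4
Trade balance = -558.2 + 733.4 = 175.2
(Excluded from the trade balance — financial account: borrowing by resident firms from foreign banks 659.2, increase in resident deposits held at foreign banks 342.8; primary income: dividends received from foreign subsidiaries of resident firms 309.9, reinvested earnings on direct investment abroad 268.2, dividends paid to foreign shareholders of resident firms 166.7; secondary income: pension payments received by residents from foreign governments 75.7, official foreign aid grants received (current) 141.4, official development assistance provided to other countries 90.5, personal remittances received from nationals working abroad 325.7; capital account: capital transfers received from emigrants 62.5.)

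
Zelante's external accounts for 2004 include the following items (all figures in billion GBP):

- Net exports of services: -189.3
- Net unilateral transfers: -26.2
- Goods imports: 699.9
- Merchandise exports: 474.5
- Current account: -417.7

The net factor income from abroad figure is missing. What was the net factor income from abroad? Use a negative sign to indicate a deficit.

23.2

Current account = goods balance + services balance + net primary income + net secondary income
Sum of the known components = -440.9
Net factor income from abroad = CA - (known components) = -417.7 - (-440.9) = 23.2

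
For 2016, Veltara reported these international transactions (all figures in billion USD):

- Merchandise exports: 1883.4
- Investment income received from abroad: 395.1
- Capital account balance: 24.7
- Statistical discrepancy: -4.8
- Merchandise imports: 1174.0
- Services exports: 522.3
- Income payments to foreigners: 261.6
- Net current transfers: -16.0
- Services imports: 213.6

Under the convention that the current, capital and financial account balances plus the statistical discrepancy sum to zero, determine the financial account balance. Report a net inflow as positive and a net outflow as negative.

Goods balance = 1883.4 - 1174.0 = 709.4
Services balance = 522.3 - 213.6 = 308.7
Trade balance (goods + services) = 709.4 + 308.7 = 1018.1
Net primary income = 395.1 - 261.6 = 133.5
Net secondary income = -16.0
Current account = 1018.1 + 133.5 + (-16.0) = 1135.6
Financial account = -(1135.6 + 24.7 + (-4.8)) = -1155.5

-1155.5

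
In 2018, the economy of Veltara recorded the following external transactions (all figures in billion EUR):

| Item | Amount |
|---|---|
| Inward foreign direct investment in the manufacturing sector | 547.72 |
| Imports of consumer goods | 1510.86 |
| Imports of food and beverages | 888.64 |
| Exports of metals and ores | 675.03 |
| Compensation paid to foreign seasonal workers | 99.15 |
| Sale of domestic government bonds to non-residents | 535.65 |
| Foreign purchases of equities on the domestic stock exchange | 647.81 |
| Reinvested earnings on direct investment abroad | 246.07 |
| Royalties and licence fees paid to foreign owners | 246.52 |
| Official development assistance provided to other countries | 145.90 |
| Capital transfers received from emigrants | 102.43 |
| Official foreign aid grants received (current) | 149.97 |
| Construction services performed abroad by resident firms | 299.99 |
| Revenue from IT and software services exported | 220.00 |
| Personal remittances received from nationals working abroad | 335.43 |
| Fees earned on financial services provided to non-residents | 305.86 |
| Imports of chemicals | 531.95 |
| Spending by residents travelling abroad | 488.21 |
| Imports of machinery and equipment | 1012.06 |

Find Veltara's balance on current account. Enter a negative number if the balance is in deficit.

Goods: -1510.86 - 531.95 - 1012.06 + 675.03 - 888.64 = -3268.48
Services: 299.99 + 220.00 - 488.21 - 246.52 + 305.86 = 91.12
Primary income: 246.07 - 99.15 = 146.92
Secondary income: 149.97 + 335.43 - 145.90 = 339.50
Current account = (-3268.48) + 91.12 + 146.92 + 339.50 = -2690.94
(Excluded from the current account — financial account: inward foreign direct investment in the manufacturing sector 547.72, sale of domestic government bonds to non-residents 535.65, foreign purchases of equities on the domestic stock exchange 647.81; capital account: capital transfers received from emigrants 102.43.)

-2690.94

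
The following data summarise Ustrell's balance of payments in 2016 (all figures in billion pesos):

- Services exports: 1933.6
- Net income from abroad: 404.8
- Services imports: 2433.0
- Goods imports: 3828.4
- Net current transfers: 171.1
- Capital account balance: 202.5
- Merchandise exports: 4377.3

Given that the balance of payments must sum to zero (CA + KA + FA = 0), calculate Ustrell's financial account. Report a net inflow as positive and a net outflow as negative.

Goods balance = 4377.3 - 3828.4 = 548.9
Services balance = 1933.6 - 2433.0 = -499.4
Trade balance (goods + services) = 548.9 + (-499.4) = 49.5
Net primary income = 404.8
Net secondary income = 171.1
Current account = 49.5 + 404.8 + 171.1 = 625.4
Financial account = -(625.4 + 202.5) = -827.9

-827.9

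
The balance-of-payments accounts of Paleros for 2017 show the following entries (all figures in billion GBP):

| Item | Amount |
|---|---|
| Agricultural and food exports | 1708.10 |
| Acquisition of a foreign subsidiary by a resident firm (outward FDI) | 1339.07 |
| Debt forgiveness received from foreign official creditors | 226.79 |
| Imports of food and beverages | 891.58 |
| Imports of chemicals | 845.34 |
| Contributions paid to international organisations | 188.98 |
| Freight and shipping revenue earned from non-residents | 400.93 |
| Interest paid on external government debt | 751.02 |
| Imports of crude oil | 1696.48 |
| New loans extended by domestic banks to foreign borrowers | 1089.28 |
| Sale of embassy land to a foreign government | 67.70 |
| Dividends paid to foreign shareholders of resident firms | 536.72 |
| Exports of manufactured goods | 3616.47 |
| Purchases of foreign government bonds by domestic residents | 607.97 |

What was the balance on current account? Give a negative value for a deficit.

815.38

Goods: -845.34 + 1708.10 - 891.58 - 1696.48 + 3616.47 = 1891.17
Services: 400.93
Primary income: -536.72 - 751.02 = -1287.74
Secondary income: -188.98
Current account = 1891.17 + 400.93 + (-1287.74) + (-188.98) = 815.38
(Excluded from the current account — financial account: acquisition of a foreign subsidiary by a resident firm (outward FDI) 1339.07, new loans extended by domestic banks to foreign borrowers 1089.28, purchases of foreign government bonds by domestic residents 607.97; capital account: debt forgiveness received from foreign official creditors 226.79, sale of embassy land to a foreign government 67.70.)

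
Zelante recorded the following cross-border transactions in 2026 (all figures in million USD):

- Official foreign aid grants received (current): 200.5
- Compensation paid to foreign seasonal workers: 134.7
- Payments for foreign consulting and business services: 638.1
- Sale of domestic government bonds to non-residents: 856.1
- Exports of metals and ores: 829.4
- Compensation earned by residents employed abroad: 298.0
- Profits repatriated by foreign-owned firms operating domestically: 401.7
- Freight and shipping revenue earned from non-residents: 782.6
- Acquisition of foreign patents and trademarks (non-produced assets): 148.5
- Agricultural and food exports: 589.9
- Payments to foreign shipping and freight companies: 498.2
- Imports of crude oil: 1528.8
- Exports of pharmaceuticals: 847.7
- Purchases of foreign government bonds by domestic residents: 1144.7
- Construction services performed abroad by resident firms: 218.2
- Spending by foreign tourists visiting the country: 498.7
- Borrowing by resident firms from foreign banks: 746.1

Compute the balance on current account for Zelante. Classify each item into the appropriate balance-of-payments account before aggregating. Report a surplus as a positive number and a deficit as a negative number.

Goods: 589.9 + 829.4 - 1528.8 + 847.7 = 738.2
Services: 218.2 + 782.6 - 638.1 - 498.2 + 498.7 = 363.2
Primary income: 298.0 - 401.7 - 134.7 = -238.4
Secondary income: 200.5
Current account = 738.2 + 363.2 + (-238.4) + 200.5 = 1063.5
(Excluded from the current account — financial account: sale of domestic government bonds to non-residents 856.1, purchases of foreign government bonds by domestic residents 1144.7, borrowing by resident firms from foreign banks 746.1; capital account: acquisition of foreign patents and trademarks (non-produced assets) 148.5.)

1063.5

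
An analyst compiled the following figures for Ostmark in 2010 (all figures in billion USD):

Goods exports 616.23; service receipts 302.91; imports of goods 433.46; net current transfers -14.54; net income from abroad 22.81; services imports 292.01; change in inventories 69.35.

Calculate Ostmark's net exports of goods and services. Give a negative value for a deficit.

193.67

Goods balance = 616.23 - 433.46 = 182.77
Services balance = 302.91 - 292.01 = 10.90
Trade balance (goods + services) = 182.77 + 10.90 = 193.67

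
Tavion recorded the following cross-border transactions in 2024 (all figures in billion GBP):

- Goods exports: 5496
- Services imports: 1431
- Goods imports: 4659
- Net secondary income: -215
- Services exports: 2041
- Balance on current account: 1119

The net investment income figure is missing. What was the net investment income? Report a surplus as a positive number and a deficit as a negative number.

-113

Current account = goods balance + services balance + net primary income + net secondary income
Sum of the known components = 1232
Net investment income = CA - (known components) = 1119 - 1232 = -113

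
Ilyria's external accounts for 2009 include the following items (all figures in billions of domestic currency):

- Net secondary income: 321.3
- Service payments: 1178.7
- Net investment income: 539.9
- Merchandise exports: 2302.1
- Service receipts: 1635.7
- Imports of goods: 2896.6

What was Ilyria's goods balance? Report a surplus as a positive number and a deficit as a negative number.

Goods balance = 2302.1 - 2896.6 = -594.5

-594.5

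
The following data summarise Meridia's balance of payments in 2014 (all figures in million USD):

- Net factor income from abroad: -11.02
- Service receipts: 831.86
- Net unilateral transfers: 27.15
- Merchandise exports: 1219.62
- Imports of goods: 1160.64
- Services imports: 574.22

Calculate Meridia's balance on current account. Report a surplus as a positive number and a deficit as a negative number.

332.75

Goods balance = 1219.62 - 1160.64 = 58.98
Services balance = 831.86 - 574.22 = 257.64
Trade balance (goods + services) = 58.98 + 257.64 = 316.62
Net primary income = -11.02
Net secondary income = 27.15
Current account = 316.62 + (-11.02) + 27.15 = 332.75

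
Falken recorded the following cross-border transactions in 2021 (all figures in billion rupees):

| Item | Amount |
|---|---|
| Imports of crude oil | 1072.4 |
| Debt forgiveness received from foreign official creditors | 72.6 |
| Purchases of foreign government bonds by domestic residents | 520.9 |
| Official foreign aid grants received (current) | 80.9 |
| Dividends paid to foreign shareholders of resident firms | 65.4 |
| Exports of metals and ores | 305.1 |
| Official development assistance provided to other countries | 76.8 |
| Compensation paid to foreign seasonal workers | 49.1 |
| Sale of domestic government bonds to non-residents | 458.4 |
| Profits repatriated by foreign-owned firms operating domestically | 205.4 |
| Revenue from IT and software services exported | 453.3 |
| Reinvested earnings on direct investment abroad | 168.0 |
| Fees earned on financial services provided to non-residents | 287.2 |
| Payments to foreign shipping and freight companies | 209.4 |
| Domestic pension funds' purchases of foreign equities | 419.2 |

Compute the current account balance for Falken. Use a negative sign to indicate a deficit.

-384.0

Goods: -1072.4 + 305.1 = -767.3
Services: 287.2 + 453.3 - 209.4 = 531.1
Primary income: -65.4 - 49.1 - 205.4 + 168.0 = -151.9
Secondary income: -76.8 + 80.9 = 4.1
Current account = (-767.3) + 531.1 + (-151.9) + 4.1 = -384.0
(Excluded from the current account — capital account: debt forgiveness received from foreign official creditors 72.6; financial account: purchases of foreign government bonds by domestic residents 520.9, sale of domestic government bonds to non-residents 458.4, domestic pension funds' purchases of foreign equities 419.2.)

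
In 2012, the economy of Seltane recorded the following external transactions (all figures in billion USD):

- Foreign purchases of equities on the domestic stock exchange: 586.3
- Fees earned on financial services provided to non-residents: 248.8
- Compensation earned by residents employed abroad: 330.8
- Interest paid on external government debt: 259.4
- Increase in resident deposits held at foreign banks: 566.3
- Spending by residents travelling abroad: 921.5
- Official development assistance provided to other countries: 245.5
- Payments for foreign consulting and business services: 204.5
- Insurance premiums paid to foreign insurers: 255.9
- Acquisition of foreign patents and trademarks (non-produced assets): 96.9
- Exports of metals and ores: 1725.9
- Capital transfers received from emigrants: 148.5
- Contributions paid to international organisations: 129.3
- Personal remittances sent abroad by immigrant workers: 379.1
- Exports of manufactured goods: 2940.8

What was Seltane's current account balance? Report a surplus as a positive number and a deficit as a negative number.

Goods: 2940.8 + 1725.9 = 4666.7
Services: 248.8 - 204.5 - 255.9 - 921.5 = -1133.1
Primary income: 330.8 - 259.4 = 71.4
Secondary income: -129.3 - 245.5 - 379.1 = -753.9
Current account = 4666.7 + (-1133.1) + 71.4 + (-753.9) = 2851.1
(Excluded from the current account — financial account: foreign purchases of equities on the domestic stock exchange 586.3, increase in resident deposits held at foreign banks 566.3; capital account: acquisition of foreign patents and trademarks (non-produced assets) 96.9, capital transfers received from emigrants 148.5.)

2851.1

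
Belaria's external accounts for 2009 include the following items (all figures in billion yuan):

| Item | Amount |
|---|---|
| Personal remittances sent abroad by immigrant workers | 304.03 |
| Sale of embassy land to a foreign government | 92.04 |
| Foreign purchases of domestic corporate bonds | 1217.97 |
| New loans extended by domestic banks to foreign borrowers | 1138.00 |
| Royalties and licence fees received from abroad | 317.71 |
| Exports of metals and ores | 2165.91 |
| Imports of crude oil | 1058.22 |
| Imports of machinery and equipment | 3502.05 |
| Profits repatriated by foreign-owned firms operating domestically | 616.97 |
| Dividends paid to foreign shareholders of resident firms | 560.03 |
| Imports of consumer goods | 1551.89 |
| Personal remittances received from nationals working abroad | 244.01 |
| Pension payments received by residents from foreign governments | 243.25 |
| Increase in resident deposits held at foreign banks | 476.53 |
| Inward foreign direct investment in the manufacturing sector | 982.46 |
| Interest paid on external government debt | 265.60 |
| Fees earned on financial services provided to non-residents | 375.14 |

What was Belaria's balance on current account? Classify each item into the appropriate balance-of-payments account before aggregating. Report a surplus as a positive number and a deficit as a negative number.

-4512.77

Goods: -1058.22 - 1551.89 + 2165.91 - 3502.05 = -3946.25
Services: 317.71 + 375.14 = 692.85
Primary income: -560.03 - 616.97 - 265.60 = -1442.60
Secondary income: 243.25 + 244.01 - 304.03 = 183.23
Current account = (-3946.25) + 692.85 + (-1442.60) + 183.23 = -4512.77
(Excluded from the current account — capital account: sale of embassy land to a foreign government 92.04; financial account: foreign purchases of domestic corporate bonds 1217.97, new loans extended by domestic banks to foreign borrowers 1138.00, increase in resident deposits held at foreign banks 476.53, inward foreign direct investment in the manufacturing sector 982.46.)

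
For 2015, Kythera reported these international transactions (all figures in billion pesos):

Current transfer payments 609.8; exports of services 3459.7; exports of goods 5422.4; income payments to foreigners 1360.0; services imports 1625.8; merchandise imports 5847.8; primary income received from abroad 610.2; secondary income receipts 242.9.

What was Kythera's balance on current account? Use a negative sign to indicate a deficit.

Goods balance = 5422.4 - 5847.8 = -425.4
Services balance = 3459.7 - 1625.8 = 1833.9
Trade balance (goods + services) = -425.4 + 1833.9 = 1408.5
Net primary income = 610.2 - 1360.0 = -749.8
Net secondary income = 242.9 - 609.8 = -366.9
Current account = 1408.5 + (-749.8) + (-366.9) = 291.8

291.8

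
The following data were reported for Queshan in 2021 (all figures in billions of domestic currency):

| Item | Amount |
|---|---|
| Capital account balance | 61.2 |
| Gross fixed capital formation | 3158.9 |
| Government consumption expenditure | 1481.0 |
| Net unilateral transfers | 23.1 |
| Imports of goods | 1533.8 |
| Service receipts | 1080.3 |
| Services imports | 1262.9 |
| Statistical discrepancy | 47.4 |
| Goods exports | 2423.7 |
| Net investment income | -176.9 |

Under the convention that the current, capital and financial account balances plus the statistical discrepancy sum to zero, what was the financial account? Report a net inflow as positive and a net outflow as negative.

Goods balance = 2423.7 - 1533.8 = 889.9
Services balance = 1080.3 - 1262.9 = -182.6
Trade balance (goods + services) = 889.9 + (-182.6) = 707.3
Net primary income = -176.9
Net secondary income = 23.1
Current account = 707.3 + (-176.9) + 23.1 = 553.5
Financial account = -(553.5 + 61.2 + 47.4) = -662.1

-662.1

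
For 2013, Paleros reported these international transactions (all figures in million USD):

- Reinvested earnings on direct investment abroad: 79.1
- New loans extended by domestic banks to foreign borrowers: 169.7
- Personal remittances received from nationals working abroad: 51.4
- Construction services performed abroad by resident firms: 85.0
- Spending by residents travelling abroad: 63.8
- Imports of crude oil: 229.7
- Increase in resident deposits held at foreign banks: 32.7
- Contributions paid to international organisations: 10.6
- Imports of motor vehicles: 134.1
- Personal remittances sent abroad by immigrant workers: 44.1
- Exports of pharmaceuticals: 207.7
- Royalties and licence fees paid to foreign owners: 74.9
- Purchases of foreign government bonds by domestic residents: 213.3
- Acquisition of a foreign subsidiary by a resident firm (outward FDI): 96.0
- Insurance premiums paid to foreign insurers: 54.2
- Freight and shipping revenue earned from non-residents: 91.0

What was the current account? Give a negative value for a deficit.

-97.2

Goods: -229.7 + 207.7 - 134.1 = -156.1
Services: 91.0 - 54.2 + 85.0 - 74.9 - 63.8 = -16.9
Primary income: 79.1
Secondary income: 51.4 - 10.6 - 44.1 = -3.3
Current account = (-156.1) + (-16.9) + 79.1 + (-3.3) = -97.2
(Excluded from the current account — financial account: new loans extended by domestic banks to foreign borrowers 169.7, increase in resident deposits held at foreign banks 32.7, purchases of foreign government bonds by domestic residents 213.3, acquisition of a foreign subsidiary by a resident firm (outward FDI) 96.0.)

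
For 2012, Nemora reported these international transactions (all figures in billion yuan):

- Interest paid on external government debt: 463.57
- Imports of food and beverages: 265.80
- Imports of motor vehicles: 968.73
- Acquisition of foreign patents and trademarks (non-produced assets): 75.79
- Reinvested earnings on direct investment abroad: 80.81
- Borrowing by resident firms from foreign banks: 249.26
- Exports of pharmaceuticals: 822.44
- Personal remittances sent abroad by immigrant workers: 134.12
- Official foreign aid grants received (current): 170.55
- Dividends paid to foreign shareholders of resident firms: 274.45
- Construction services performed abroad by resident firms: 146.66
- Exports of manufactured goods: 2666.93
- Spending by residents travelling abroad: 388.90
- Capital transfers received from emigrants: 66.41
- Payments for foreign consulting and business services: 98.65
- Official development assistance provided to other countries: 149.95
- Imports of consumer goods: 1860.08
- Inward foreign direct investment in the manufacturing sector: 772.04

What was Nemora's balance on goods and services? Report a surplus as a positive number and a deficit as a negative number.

53.87

Goods: -968.73 - 1860.08 - 265.80 + 2666.93 + 822.44 = 394.76
Services: -98.65 - 388.90 + 146.66 = -340.89
Trade balance = 394.76 + (-340.89) = 53.87
(Excluded from the trade balance — primary income: interest paid on external government debt 463.57, reinvested earnings on direct investment abroad 80.81, dividends paid to foreign shareholders of resident firms 274.45; capital account: acquisition of foreign patents and trademarks (non-produced assets) 75.79, capital transfers received from emigrants 66.41; financial account: borrowing by resident firms from foreign banks 249.26, inward foreign direct investment in the manufacturing sector 772.04; secondary income: personal remittances sent abroad by immigrant workers 134.12, official foreign aid grants received (current) 170.55, official development assistance provided to other countries 149.95.)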